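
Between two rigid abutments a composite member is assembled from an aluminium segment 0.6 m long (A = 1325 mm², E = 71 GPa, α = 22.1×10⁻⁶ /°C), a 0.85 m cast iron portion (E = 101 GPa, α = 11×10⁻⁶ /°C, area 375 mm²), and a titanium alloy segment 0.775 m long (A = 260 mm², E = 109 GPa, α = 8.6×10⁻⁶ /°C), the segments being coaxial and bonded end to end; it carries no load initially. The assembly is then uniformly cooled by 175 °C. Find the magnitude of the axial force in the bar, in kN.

P ≈ 91.2 kN (tensile)

If the supports were absent, the total length change would be Σ αᵢΔT Lᵢ = 22.1×10⁻⁶×175×600 + 11×10⁻⁶×175×850 + 8.6×10⁻⁶×175×775 = 5.123 mm.
The rigid supports impose zero overall length change; the single axial force P common to all segments must satisfy P Σ Lᵢ/(AᵢEᵢ) = δ_free.
The series flexibility is Σ Lᵢ/(AᵢEᵢ) = 600/(1325×71×10³) + 850/(375×101×10³) + 775/(260×109×10³) = 5.617×10⁻⁵ mm/N.
So P = 5.123 / 5.617×10⁻⁵ = 91.21 kN, tensile.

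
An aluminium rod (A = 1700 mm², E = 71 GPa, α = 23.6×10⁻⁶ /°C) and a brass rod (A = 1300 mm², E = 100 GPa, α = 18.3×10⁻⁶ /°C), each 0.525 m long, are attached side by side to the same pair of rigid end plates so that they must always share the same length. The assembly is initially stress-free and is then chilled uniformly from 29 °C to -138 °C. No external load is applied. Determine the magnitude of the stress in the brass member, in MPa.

Both members must finish at the same length. With the larger α, the aluminium tends to over-contract; the plates restrain it, putting the aluminium in tension and the brass in compression. With no external load the two internal forces are equal and opposite, magnitude P.
Compatibility of the two members (thermal + elastic change equal): (α₁ − α₂)ΔT = P·[1/(A₁E₁) + 1/(A₂E₂)].
|α₁ − α₂|·ΔT = 5.3×10⁻⁶ × 167 = 0.0008851.
1/(A₁E₁) + 1/(A₂E₂) = 1/(1700×71×10³) + 1/(1300×100×10³) = 1.598×10⁻⁸ N⁻¹.
P = 0.0008851 / 1.598×10⁻⁸ = 55400 N = 55.4 kN.
σ_{brass} = P/A₂ = 55400/1300 = 42.61 MPa, compressive.

σ ≈ 42.6 MPa (compressive)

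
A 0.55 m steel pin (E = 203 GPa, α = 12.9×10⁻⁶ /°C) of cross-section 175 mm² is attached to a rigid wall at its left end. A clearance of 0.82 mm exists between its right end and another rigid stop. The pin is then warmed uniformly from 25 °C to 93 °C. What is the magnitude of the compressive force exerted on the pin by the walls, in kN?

If the wall were absent the pin would grow by αΔT L = 12.9×10⁻⁶ × 68 × 550 = 0.4825 mm.
Since δ_free = 0.482 mm is less than the 0.82 mm gap, the pin never touches the wall. No axial force develops.

P ≈ 0 kN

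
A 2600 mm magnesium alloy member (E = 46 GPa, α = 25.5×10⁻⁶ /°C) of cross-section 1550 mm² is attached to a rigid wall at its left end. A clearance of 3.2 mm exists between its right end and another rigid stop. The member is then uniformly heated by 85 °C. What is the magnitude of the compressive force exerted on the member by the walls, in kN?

P ≈ 66.8 kN

Free thermal elongation = αΔT L = 25.5×10⁻⁶ × 85 × 2600 = 5.636 mm.
After closing the 3.2 mm clearance, 5.636 − 3.2 = 2.436 mm of expansion remains to be suppressed by the wall.
That suppressed elongation corresponds to σ = E·Δ/L = 46×10³ × 2.436/2600 = 43.09 MPa.
P = σA = 43.09 × 1550 = 66.79 kN.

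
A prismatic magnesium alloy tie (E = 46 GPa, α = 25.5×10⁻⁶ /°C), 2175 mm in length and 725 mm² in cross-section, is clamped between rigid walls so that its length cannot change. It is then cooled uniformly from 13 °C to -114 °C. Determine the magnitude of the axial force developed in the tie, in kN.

Full restraint means ε = 0, so the stress is σ = EαΔT = 46×10³ × 25.5×10⁻⁶ × 127 = 149 MPa.
Axial force P = σA = 149 × 725 = 108000 N = 108 kN, tensile.

P ≈ 108 kN (tensile)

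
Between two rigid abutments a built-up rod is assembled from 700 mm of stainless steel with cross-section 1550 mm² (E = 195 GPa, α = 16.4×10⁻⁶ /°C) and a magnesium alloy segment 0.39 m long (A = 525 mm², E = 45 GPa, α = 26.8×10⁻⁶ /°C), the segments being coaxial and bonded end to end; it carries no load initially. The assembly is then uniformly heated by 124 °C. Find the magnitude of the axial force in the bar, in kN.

P ≈ 144 kN (compressive)

Free thermal expansion of the whole bar: Σ αᵢΔT Lᵢ = 16.4×10⁻⁶×124×700 + 26.8×10⁻⁶×124×390 = 2.72 mm.
The rigid supports impose zero overall length change; the single axial force P common to all segments must satisfy P Σ Lᵢ/(AᵢEᵢ) = δ_free.
The series flexibility is Σ Lᵢ/(AᵢEᵢ) = 700/(1550×195×10³) + 390/(525×45×10³) = 1.882×10⁻⁵ mm/N.
Hence P = δ_free / Σ(L/AE) = 2.72/1.882×10⁻⁵ = 144.5 kN (compressive).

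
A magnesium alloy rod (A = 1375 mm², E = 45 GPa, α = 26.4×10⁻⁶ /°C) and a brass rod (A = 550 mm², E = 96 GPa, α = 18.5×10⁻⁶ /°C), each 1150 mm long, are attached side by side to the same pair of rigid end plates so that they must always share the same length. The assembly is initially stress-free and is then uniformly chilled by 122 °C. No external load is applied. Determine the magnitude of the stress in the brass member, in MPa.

Both members must finish at the same length. With the larger α, the magnesium alloy tends to over-contract; the plates restrain it, putting the magnesium alloy in tension and the brass in compression. With no external load the two internal forces are equal and opposite, magnitude P.
Compatibility of the two members (thermal + elastic change equal): (α₁ − α₂)ΔT = P·[1/(A₁E₁) + 1/(A₂E₂)].
|α₁ − α₂|·ΔT = 7.9×10⁻⁶ × 122 = 0.0009638.
1/(A₁E₁) + 1/(A₂E₂) = 1/(1375×45×10³) + 1/(550×96×10³) = 3.51×10⁻⁸ N⁻¹.
So P = 0.0009638 / 3.51×10⁻⁸ = 27.46 kN.
σ_{brass} = P/A₂ = 27460/550 = 49.92 MPa, compressive.

σ ≈ 49.9 MPa (compressive)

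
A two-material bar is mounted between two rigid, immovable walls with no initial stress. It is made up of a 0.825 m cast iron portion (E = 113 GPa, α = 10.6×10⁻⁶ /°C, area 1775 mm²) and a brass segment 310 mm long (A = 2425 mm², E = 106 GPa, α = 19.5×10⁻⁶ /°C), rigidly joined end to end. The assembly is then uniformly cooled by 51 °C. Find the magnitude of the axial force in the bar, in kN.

If the supports were absent, the total length change would be Σ αᵢΔT Lᵢ = 10.6×10⁻⁶×51×825 + 19.5×10⁻⁶×51×310 = 0.7543 mm.
Since the ends are fixed, an axial force P builds up, equal in every segment, with P · Σ Lᵢ/(AᵢEᵢ) = δ_free.
Σ Lᵢ/(AᵢEᵢ) = 825/(1775×113×10³) + 310/(2425×106×10³) = 5.319×10⁻⁶ mm/N.
Hence P = δ_free / Σ(L/AE) = 0.7543/5.319×10⁻⁶ = 141.8 kN (tensile).

P ≈ 142 kN (tensile)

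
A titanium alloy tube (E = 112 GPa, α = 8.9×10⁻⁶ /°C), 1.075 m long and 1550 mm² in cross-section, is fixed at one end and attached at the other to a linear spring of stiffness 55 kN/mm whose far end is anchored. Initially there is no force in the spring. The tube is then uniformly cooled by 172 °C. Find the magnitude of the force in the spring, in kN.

P ≈ 67.5 kN

If the spring were absent the tube would shorten by αΔT L = 8.9×10⁻⁶ × 172 × 1075 = 1.646 mm.
Let P be the tensile force in the spring. The tube extends elastically by PL/(AE) and the spring stretches by P/k; together these equal δ_free.
So P = δ_free / [L/(AE) + 1/k] = 1.646 / [ 1075/(1550×112×10³) + 1/(55×10³) ].
P = 1.646 / 2.437×10⁻⁵ = 67510 N.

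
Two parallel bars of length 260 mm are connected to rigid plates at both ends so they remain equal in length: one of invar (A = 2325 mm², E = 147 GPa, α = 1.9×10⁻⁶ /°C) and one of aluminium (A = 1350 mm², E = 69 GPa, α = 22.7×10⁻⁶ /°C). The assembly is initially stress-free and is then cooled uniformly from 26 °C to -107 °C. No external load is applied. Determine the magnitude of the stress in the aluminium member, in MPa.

Equilibrium of a rigid end plate with no external load gives equal and opposite internal forces ±P in the two members. Since α_{aluminium} > α_{invar}, cooling drives the aluminium into tension and the invar into compression.
Compatibility of the two members (thermal + elastic change equal): (α₁ − α₂)ΔT = P·[1/(A₁E₁) + 1/(A₂E₂)].
|α₁ − α₂|·ΔT = 20.8×10⁻⁶ × 133 = 0.002766.
1/(A₁E₁) + 1/(A₂E₂) = 1/(2325×147×10³) + 1/(1350×69×10³) = 1.366×10⁻⁸ N⁻¹.
So P = 0.002766 / 1.366×10⁻⁸ = 202.5 kN.
σ_{aluminium} = P/A₂ = 202500/1350 = 150 MPa, tensile.

σ ≈ 150 MPa (tensile)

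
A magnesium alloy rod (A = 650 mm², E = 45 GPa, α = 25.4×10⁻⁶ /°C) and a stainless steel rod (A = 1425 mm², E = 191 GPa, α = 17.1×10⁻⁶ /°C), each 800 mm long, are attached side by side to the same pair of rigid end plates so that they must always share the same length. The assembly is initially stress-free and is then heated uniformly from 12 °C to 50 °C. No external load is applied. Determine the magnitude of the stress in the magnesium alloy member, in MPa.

σ ≈ 12.8 MPa (compressive)

Equilibrium of a rigid end plate with no external load gives equal and opposite internal forces ±P in the two members. Since α_{magnesium alloy} > α_{stainless steel}, heating drives the magnesium alloy into compression and the stainless steel into tension.
Setting the final lengths equal and cancelling L: (α₁ − α₂)ΔT = P/(A₁E₁) + P/(A₂E₂).
|α₁ − α₂|·ΔT = 8.3×10⁻⁶ × 38 = 0.0003154.
1/(A₁E₁) + 1/(A₂E₂) = 1/(650×45×10³) + 1/(1425×191×10³) = 3.786×10⁻⁸ N⁻¹.
P = 0.0003154 / 3.786×10⁻⁸ = 8330 N = 8.33 kN.
σ_{magnesium alloy} = P/A₁ = 8330/650 = 12.82 MPa, compressive.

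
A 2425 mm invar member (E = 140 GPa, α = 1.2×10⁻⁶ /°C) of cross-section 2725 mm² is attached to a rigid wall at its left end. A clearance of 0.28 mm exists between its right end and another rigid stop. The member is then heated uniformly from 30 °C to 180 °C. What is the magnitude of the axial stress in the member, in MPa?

σ ≈ 9.04 MPa (compressive)

Unrestrained expansion: δ_free = αΔT L = 1.2×10⁻⁶ × 150 × 2425 = 0.4365 mm.
The gap closes (δ_free > 0.28 mm) and the wall then resists a further 0.4365 − 0.28 = 0.1565 mm of expansion.
Compatibility: PL/(AE) = 0.1565 mm, so σ = P/A = E × (0.1565/2425) = 9.035 MPa.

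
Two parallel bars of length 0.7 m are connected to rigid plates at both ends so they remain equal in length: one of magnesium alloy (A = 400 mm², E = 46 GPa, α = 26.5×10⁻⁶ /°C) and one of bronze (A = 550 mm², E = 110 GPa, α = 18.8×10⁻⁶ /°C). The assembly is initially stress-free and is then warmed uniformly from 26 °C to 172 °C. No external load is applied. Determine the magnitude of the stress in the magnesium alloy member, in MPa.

σ ≈ 39.7 MPa (compressive)

Equilibrium of a rigid end plate with no external load gives equal and opposite internal forces ±P in the two members. Since α_{magnesium alloy} > α_{bronze}, heating drives the magnesium alloy into compression and the bronze into tension.
Setting the final lengths equal and cancelling L: (α₁ − α₂)ΔT = P/(A₁E₁) + P/(A₂E₂).
|α₁ − α₂|·ΔT = 7.7×10⁻⁶ × 146 = 0.001124.
1/(A₁E₁) + 1/(A₂E₂) = 1/(400×46×10³) + 1/(550×110×10³) = 7.088×10⁻⁸ N⁻¹.
So P = 0.001124 / 7.088×10⁻⁸ = 15.86 kN.
σ_{magnesium alloy} = P/A₁ = 15860/400 = 39.65 MPa, compressive.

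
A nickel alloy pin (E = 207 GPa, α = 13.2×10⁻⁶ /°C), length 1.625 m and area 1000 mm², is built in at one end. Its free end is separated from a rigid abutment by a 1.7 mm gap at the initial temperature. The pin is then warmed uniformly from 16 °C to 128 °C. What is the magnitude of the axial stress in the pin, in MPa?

Free thermal elongation = αΔT L = 13.2×10⁻⁶ × 112 × 1625 = 2.402 mm.
The gap closes (δ_free > 1.7 mm) and the wall then resists a further 2.402 − 1.7 = 0.7024 mm of expansion.
Compatibility: PL/(AE) = 0.7024 mm, so σ = P/A = E × (0.7024/1625) = 89.47 MPa.

σ ≈ 89.5 MPa (compressive)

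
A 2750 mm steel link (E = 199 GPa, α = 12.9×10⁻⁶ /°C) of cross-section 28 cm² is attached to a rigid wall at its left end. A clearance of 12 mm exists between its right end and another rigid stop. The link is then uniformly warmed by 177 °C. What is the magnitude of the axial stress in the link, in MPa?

Free thermal elongation = αΔT L = 12.9×10⁻⁶ × 177 × 2750 = 6.279 mm.
This is smaller than the 12 mm clearance, so the link expands freely without reaching the stop — the stress is zero.

σ ≈ 0 MPa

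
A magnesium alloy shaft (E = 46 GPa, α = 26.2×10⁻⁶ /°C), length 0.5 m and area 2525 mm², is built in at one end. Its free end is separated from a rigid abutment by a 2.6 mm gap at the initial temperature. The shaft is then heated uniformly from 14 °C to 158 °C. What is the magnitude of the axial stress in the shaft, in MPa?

σ ≈ 0 MPa

Free thermal elongation = αΔT L = 26.2×10⁻⁶ × 144 × 500 = 1.886 mm.
Since δ_free = 1.89 mm is less than the 2.6 mm gap, the shaft never touches the wall. No axial force develops.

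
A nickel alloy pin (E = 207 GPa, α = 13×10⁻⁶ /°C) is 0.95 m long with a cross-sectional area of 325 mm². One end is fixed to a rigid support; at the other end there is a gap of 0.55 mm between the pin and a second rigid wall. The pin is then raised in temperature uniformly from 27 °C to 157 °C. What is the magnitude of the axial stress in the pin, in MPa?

σ ≈ 230 MPa (compressive)

If the wall were absent the pin would grow by αΔT L = 13×10⁻⁶ × 130 × 950 = 1.605 mm.
The gap closes (δ_free > 0.55 mm) and the wall then resists a further 1.605 − 0.55 = 1.055 mm of expansion.
Compatibility: PL/(AE) = 1.055 mm, so σ = P/A = E × (1.055/950) = 230 MPa.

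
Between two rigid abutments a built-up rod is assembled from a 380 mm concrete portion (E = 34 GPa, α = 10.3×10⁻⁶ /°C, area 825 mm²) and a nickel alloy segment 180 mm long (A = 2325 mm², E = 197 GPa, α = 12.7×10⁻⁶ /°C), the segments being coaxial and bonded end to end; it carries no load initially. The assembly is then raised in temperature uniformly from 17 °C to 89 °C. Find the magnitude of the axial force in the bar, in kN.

With the walls removed the bar would change length by δ_free = Σ αᵢΔT Lᵢ = 10.3×10⁻⁶×72×380 + 12.7×10⁻⁶×72×180 = 0.4464 mm.
The rigid supports impose zero overall length change; the single axial force P common to all segments must satisfy P Σ Lᵢ/(AᵢEᵢ) = δ_free.
The series flexibility is Σ Lᵢ/(AᵢEᵢ) = 380/(825×34×10³) + 180/(2325×197×10³) = 1.394×10⁻⁵ mm/N.
So P = 0.4464 / 1.394×10⁻⁵ = 32.02 kN, compressive.

P ≈ 32 kN (compressive)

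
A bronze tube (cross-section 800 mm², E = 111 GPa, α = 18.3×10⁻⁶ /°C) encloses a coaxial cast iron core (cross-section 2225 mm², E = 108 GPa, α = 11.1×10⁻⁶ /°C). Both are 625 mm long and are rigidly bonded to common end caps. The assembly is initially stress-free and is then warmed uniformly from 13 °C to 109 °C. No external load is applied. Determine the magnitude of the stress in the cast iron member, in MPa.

The bronze has the larger α, so on heating it would change length more than the cast iron if both were free. The rigid plates force a common final length, so the bronze is put into compression and the cast iron into tension, with equal and opposite forces P (no external load).
Setting the final lengths equal and cancelling L: (α₁ − α₂)ΔT = P/(A₁E₁) + P/(A₂E₂).
|α₁ − α₂|·ΔT = 7.2×10⁻⁶ × 96 = 0.0006912.
1/(A₁E₁) + 1/(A₂E₂) = 1/(800×111×10³) + 1/(2225×108×10³) = 1.542×10⁻⁸ N⁻¹.
P = 0.0006912 / 1.542×10⁻⁸ = 44820 N = 44.82 kN.
σ_{cast iron} = P/A₂ = 44820/2225 = 20.14 MPa, tensile.

σ ≈ 20.1 MPa (tensile)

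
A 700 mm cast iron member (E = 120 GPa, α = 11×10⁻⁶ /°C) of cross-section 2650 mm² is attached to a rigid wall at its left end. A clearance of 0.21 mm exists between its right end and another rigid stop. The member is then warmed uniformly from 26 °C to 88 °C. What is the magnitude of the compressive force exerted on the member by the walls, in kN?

Free thermal elongation = αΔT L = 11×10⁻⁶ × 62 × 700 = 0.4774 mm.
After closing the 0.21 mm clearance, 0.4774 − 0.21 = 0.2674 mm of expansion remains to be suppressed by the wall.
That suppressed elongation corresponds to σ = E·Δ/L = 120×10³ × 0.2674/700 = 45.84 MPa.
Force on the wall = σA = 45.84 × 2650 mm² = 121.5 kN.

P ≈ 121 kN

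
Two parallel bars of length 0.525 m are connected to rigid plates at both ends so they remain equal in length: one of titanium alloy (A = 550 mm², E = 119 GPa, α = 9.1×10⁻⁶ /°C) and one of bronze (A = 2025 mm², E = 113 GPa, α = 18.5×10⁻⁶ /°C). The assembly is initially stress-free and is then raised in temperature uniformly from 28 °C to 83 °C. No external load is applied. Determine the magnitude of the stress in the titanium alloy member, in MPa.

Equilibrium of a rigid end plate with no external load gives equal and opposite internal forces ±P in the two members. Since α_{bronze} > α_{titanium alloy}, heating drives the bronze into compression and the titanium alloy into tension.
Compatibility of the two members (thermal + elastic change equal): (α₁ − α₂)ΔT = P·[1/(A₁E₁) + 1/(A₂E₂)].
|α₁ − α₂|·ΔT = 9.4×10⁻⁶ × 55 = 0.000517.
1/(A₁E₁) + 1/(A₂E₂) = 1/(550×119×10³) + 1/(2025×113×10³) = 1.965×10⁻⁸ N⁻¹.
P = 0.000517 / 1.965×10⁻⁸ = 26310 N = 26.31 kN.
σ_{titanium alloy} = P/A₁ = 26310/550 = 47.84 MPa, tensile.

σ ≈ 47.8 MPa (tensile)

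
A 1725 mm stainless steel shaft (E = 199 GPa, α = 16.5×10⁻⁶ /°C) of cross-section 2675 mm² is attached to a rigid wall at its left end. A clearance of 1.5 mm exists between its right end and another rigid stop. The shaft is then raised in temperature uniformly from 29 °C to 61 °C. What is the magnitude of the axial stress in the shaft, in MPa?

If the wall were absent the shaft would grow by αΔT L = 16.5×10⁻⁶ × 32 × 1725 = 0.9108 mm.
This is smaller than the 1.5 mm clearance, so the shaft expands freely without reaching the stop — the stress is zero.

σ ≈ 0 MPa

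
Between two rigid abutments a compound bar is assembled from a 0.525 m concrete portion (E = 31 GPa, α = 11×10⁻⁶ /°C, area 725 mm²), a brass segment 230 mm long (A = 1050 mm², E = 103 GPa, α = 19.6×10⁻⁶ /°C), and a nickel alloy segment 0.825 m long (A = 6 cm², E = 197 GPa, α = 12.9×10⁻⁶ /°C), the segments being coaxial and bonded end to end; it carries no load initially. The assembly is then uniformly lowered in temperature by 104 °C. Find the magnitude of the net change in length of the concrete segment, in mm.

|ΔL| ≈ 0.965 mm

Free thermal contraction of the whole bar: Σ αᵢΔT Lᵢ = 11×10⁻⁶×104×525 + 19.6×10⁻⁶×104×230 + 12.9×10⁻⁶×104×825 = 2.176 mm.
The rigid supports impose zero overall length change; the single axial force P common to all segments must satisfy P Σ Lᵢ/(AᵢEᵢ) = δ_free.
The series flexibility is Σ Lᵢ/(AᵢEᵢ) = 525/(725×31×10³) + 230/(1050×103×10³) + 825/(600×197×10³) = 3.247×10⁻⁵ mm/N.
P = 2.176 / 3.247×10⁻⁵ = 67030 N = 67.03 kN, tensile.
For the concrete segment, free thermal change = 11×10⁻⁶×104×525 = 0.6006 mm and elastic change from P = 67030×525/(725×31×10³) = 1.566 mm; these oppose, so the net change is 0.965 mm (segment lengthens).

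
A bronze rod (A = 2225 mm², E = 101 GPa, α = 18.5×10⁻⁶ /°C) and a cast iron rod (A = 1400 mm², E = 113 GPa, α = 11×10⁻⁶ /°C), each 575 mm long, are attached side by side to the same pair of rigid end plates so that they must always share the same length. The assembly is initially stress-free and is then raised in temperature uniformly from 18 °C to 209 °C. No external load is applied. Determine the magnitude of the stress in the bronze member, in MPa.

Equilibrium of a rigid end plate with no external load gives equal and opposite internal forces ±P in the two members. Since α_{bronze} > α_{cast iron}, heating drives the bronze into compression and the cast iron into tension.
Setting the final lengths equal and cancelling L: (α₁ − α₂)ΔT = P/(A₁E₁) + P/(A₂E₂).
|α₁ − α₂|·ΔT = 7.5×10⁻⁶ × 191 = 0.001432.
1/(A₁E₁) + 1/(A₂E₂) = 1/(2225×101×10³) + 1/(1400×113×10³) = 1.077×10⁻⁸ N⁻¹.
P = 0.001432 / 1.077×10⁻⁸ = 133000 N = 133 kN.
σ_{bronze} = P/A₁ = 133000/2225 = 59.77 MPa, compressive.

σ ≈ 59.8 MPa (compressive)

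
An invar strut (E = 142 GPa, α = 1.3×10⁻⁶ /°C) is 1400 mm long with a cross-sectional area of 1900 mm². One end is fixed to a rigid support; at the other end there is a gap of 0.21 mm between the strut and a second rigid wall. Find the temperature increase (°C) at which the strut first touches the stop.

ΔT ≈ 115 °C

Contact occurs when the free expansion equals the gap: αΔT L = 0.21 mm.
So ΔT = g/(αL) = 0.21/(1.3×10⁻⁶ × 1400) = 115.4 °C.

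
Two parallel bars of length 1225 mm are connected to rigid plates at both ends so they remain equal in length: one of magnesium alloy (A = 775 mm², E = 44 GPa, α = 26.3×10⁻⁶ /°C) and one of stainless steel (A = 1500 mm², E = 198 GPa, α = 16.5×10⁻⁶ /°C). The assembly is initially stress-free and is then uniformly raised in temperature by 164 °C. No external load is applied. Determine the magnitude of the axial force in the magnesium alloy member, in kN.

The magnesium alloy has the larger α, so on heating it would change length more than the stainless steel if both were free. The rigid plates force a common final length, so the magnesium alloy is put into compression and the stainless steel into tension, with equal and opposite forces P (no external load).
Compatibility of the two members (thermal + elastic change equal): (α₁ − α₂)ΔT = P·[1/(A₁E₁) + 1/(A₂E₂)].
|α₁ − α₂|·ΔT = 9.8×10⁻⁶ × 164 = 0.001607.
1/(A₁E₁) + 1/(A₂E₂) = 1/(775×44×10³) + 1/(1500×198×10³) = 3.269×10⁻⁸ N⁻¹.
So P = 0.001607 / 3.269×10⁻⁸ = 49.16 kN.

P ≈ 49.2 kN (compressive in the magnesium alloy)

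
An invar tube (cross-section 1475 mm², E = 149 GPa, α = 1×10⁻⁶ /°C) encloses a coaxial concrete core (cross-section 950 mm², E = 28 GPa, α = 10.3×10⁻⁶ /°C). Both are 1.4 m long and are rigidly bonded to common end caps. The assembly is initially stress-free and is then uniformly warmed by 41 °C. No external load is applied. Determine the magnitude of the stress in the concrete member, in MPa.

σ ≈ 9.52 MPa (compressive)

Equilibrium of a rigid end plate with no external load gives equal and opposite internal forces ±P in the two members. Since α_{concrete} > α_{invar}, heating drives the concrete into compression and the invar into tension.
Setting the final lengths equal and cancelling L: (α₁ − α₂)ΔT = P/(A₁E₁) + P/(A₂E₂).
|α₁ − α₂|·ΔT = 9.3×10⁻⁶ × 41 = 0.0003813.
1/(A₁E₁) + 1/(A₂E₂) = 1/(1475×149×10³) + 1/(950×28×10³) = 4.214×10⁻⁸ N⁻¹.
P = 0.0003813 / 4.214×10⁻⁸ = 9048 N = 9.048 kN.
σ_{concrete} = P/A₂ = 9048/950 = 9.524 MPa, compressive.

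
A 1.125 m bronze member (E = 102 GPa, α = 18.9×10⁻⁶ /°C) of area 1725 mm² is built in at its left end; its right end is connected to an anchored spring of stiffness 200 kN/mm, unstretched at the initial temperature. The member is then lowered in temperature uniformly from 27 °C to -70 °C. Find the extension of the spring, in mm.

δ ≈ 0.905 mm

The unrestrained thermal change is αΔT L = 18.9×10⁻⁶ × 97 × 1125 = 2.062 mm.
Let P be the tensile force in the spring. The member extends elastically by PL/(AE) and the spring stretches by P/k; together these equal δ_free.
P [ L/(AE) + 1/k ] = δ_free → P [ 1125/(1725×102×10³) + 1/(200×10³) ] = 2.062.
P = 2.062 / 1.139×10⁻⁵ = 181000 N.
Spring extension = P/k = 181000/(200×10³) = 0.9051 mm.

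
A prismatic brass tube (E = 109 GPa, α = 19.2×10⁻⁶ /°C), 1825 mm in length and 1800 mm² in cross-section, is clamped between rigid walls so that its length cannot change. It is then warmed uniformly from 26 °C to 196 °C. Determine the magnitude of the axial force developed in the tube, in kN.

P ≈ 640 kN (compressive)

Full restraint means ε = 0, so the stress is σ = EαΔT = 109×10³ × 19.2×10⁻⁶ × 170 = 355.8 MPa.
Then P = σA = 355.8 × 1800 mm² = 640.4 kN, compressive.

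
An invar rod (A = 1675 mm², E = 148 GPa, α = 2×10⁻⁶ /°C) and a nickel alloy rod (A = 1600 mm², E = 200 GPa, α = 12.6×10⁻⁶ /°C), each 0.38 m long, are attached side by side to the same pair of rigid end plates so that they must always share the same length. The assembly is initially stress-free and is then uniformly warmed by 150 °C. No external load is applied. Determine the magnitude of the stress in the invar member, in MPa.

Equilibrium of a rigid end plate with no external load gives equal and opposite internal forces ±P in the two members. Since α_{nickel alloy} > α_{invar}, heating drives the nickel alloy into compression and the invar into tension.
Setting the final lengths equal and cancelling L: (α₁ − α₂)ΔT = P/(A₁E₁) + P/(A₂E₂).
|α₁ − α₂|·ΔT = 10.6×10⁻⁶ × 150 = 0.00159.
1/(A₁E₁) + 1/(A₂E₂) = 1/(1675×148×10³) + 1/(1600×200×10³) = 7.159×10⁻⁹ N⁻¹.
P = 0.00159 / 7.159×10⁻⁹ = 222100 N = 222.1 kN.
σ_{invar} = P/A₁ = 222100/1675 = 132.6 MPa, tensile.

σ ≈ 133 MPa (tensile)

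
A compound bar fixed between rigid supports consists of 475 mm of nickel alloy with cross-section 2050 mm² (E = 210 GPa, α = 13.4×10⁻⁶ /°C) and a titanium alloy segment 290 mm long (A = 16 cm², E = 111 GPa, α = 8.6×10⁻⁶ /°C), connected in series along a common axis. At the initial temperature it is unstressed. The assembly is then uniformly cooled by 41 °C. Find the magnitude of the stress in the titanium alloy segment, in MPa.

Free thermal contraction of the whole bar: Σ αᵢΔT Lᵢ = 13.4×10⁻⁶×41×475 + 8.6×10⁻⁶×41×290 = 0.3632 mm.
Since the ends are fixed, an axial force P builds up, equal in every segment, with P · Σ Lᵢ/(AᵢEᵢ) = δ_free.
The series flexibility is Σ Lᵢ/(AᵢEᵢ) = 475/(2050×210×10³) + 290/(1600×111×10³) = 2.736×10⁻⁶ mm/N.
So P = 0.3632 / 2.736×10⁻⁶ = 132.7 kN, tensile.
σ_{titanium alloy} = P / A = 132700 / 1600 = 82.96 MPa.

σ ≈ 83 MPa (tensile)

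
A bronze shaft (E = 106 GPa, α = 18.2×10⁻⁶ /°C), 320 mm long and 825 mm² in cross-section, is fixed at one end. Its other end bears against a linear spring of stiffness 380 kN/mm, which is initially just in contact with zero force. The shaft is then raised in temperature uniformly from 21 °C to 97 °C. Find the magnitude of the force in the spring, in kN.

P ≈ 70.4 kN

The unrestrained thermal change is αΔT L = 18.2×10⁻⁶ × 76 × 320 = 0.4426 mm.
Let P be the compressive force at the spring. The shaft shortens elastically by PL/(AE) and the spring compresses by P/k; together these equal δ_free.
So P = δ_free / [L/(AE) + 1/k] = 0.4426 / [ 320/(825×106×10³) + 1/(380×10³) ].
P = 0.4426 / 6.291×10⁻⁶ = 70360 N.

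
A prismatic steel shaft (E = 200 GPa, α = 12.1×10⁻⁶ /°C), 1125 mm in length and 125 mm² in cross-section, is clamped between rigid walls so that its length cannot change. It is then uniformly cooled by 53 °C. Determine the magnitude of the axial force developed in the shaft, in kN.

P ≈ 16 kN (tensile)

With zero net strain, σ = E·αΔT = 200 GPa × 12.1×10⁻⁶ × 53 = 128.3 MPa.
Axial force P = σA = 128.3 × 125 = 16030 N = 16.03 kN, tensile.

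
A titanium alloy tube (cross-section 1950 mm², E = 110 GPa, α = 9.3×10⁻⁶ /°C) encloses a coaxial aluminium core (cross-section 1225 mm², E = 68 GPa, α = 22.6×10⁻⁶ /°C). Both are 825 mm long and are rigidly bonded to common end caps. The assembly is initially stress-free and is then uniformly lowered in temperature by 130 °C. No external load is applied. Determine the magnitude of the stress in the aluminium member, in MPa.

The aluminium has the larger α, so on cooling it would change length more than the titanium alloy if both were free. The rigid plates force a common final length, so the aluminium is put into tension and the titanium alloy into compression, with equal and opposite forces P (no external load).
Setting the final lengths equal and cancelling L: (α₁ − α₂)ΔT = P/(A₁E₁) + P/(A₂E₂).
|α₁ − α₂|·ΔT = 13.3×10⁻⁶ × 130 = 0.001729.
1/(A₁E₁) + 1/(A₂E₂) = 1/(1950×110×10³) + 1/(1225×68×10³) = 1.667×10⁻⁸ N⁻¹.
P = 0.001729 / 1.667×10⁻⁸ = 103700 N = 103.7 kN.
σ_{aluminium} = P/A₂ = 103700/1225 = 84.69 MPa, tensile.

σ ≈ 84.7 MPa (tensile)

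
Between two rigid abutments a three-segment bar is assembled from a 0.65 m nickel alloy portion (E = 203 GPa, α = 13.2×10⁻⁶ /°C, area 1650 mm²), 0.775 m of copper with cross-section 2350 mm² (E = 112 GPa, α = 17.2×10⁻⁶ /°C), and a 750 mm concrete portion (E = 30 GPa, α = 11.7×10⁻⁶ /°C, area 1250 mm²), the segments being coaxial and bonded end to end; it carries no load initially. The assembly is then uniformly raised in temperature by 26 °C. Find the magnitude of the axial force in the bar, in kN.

Free thermal expansion of the whole bar: Σ αᵢΔT Lᵢ = 13.2×10⁻⁶×26×650 + 17.2×10⁻⁶×26×775 + 11.7×10⁻⁶×26×750 = 0.7978 mm.
Since the ends are fixed, an axial force P builds up, equal in every segment, with P · Σ Lᵢ/(AᵢEᵢ) = δ_free.
The series flexibility is Σ Lᵢ/(AᵢEᵢ) = 650/(1650×203×10³) + 775/(2350×112×10³) + 750/(1250×30×10³) = 2.489×10⁻⁵ mm/N.
So P = 0.7978 / 2.489×10⁻⁵ = 32.06 kN, compressive.

P ≈ 32.1 kN (compressive)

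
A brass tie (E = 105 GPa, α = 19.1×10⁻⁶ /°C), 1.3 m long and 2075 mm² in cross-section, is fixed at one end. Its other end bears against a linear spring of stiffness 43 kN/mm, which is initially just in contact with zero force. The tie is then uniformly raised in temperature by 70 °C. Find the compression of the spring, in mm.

If the spring were absent the tie would lengthen by αΔT L = 19.1×10⁻⁶ × 70 × 1300 = 1.738 mm.
With a force P in the spring, the elastic change of the tie is PL/(AE) and that of the spring is P/k; compatibility requires their sum to equal δ_free.
So P = δ_free / [L/(AE) + 1/k] = 1.738 / [ 1300/(2075×105×10³) + 1/(43×10³) ].
P = 1.738 / 2.922×10⁻⁵ = 59480 N.
Spring compression = P/k = 59480/(43×10³) = 1.383 mm.

δ ≈ 1.38 mm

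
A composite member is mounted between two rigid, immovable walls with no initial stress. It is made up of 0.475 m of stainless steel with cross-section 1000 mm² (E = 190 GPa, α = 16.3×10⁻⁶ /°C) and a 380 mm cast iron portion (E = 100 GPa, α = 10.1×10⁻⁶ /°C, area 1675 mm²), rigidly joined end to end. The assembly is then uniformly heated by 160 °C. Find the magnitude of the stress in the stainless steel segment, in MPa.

If the supports were absent, the total length change would be Σ αᵢΔT Lᵢ = 16.3×10⁻⁶×160×475 + 10.1×10⁻⁶×160×380 = 1.853 mm.
The rigid supports impose zero overall length change; the single axial force P common to all segments must satisfy P Σ Lᵢ/(AᵢEᵢ) = δ_free.
The series flexibility is Σ Lᵢ/(AᵢEᵢ) = 475/(1000×190×10³) + 380/(1675×100×10³) = 4.769×10⁻⁶ mm/N.
P = 1.853 / 4.769×10⁻⁶ = 388600 N = 388.6 kN, compressive.
σ_{stainless steel} = P / A = 388600 / 1000 = 388.6 MPa.

σ ≈ 389 MPa (compressive)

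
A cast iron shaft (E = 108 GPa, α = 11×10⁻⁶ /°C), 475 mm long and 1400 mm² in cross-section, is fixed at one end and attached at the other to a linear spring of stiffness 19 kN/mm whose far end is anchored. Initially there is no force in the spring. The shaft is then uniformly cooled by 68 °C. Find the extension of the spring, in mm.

The unrestrained thermal change is αΔT L = 11×10⁻⁶ × 68 × 475 = 0.3553 mm.
With a force P in the spring, the elastic change of the shaft is PL/(AE) and that of the spring is P/k; compatibility requires their sum to equal δ_free.
So P = δ_free / [L/(AE) + 1/k] = 0.3553 / [ 475/(1400×108×10³) + 1/(19×10³) ].
P = 0.3553 / 5.577×10⁻⁵ = 6370 N.
Spring extension = P/k = 6370/(19×10³) = 0.3353 mm.

δ ≈ 0.335 mm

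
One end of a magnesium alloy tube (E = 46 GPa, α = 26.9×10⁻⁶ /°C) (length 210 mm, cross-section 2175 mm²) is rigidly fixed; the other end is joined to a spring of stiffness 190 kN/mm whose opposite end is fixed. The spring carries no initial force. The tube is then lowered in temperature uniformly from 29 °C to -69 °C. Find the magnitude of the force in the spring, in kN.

P ≈ 75.2 kN

Free thermal contraction: δ_free = αΔT L = 26.9×10⁻⁶ × 98 × 210 = 0.5536 mm.
Let P be the tensile force in the spring. The tube extends elastically by PL/(AE) and the spring stretches by P/k; together these equal δ_free.
So P = δ_free / [L/(AE) + 1/k] = 0.5536 / [ 210/(2175×46×10³) + 1/(190×10³) ].
P = 0.5536 / 7.362×10⁻⁶ = 75200 N.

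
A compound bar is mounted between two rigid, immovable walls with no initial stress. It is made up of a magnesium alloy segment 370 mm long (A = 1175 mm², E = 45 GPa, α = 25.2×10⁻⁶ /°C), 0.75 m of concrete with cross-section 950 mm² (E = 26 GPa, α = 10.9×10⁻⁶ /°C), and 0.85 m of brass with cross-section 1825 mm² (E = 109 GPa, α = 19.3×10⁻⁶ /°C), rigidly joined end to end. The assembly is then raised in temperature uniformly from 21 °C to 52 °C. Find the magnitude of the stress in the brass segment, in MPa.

Free thermal expansion of the whole bar: Σ αᵢΔT Lᵢ = 25.2×10⁻⁶×31×370 + 10.9×10⁻⁶×31×750 + 19.3×10⁻⁶×31×850 = 1.051 mm.
Since the ends are fixed, an axial force P builds up, equal in every segment, with P · Σ Lᵢ/(AᵢEᵢ) = δ_free.
Σ Lᵢ/(AᵢEᵢ) = 370/(1175×45×10³) + 750/(950×26×10³) + 850/(1825×109×10³) = 4.163×10⁻⁵ mm/N.
Hence P = δ_free / Σ(L/AE) = 1.051/4.163×10⁻⁵ = 25.24 kN (compressive).
σ_{brass} = P / A = 25240 / 1825 = 13.83 MPa.

σ ≈ 13.8 MPa (compressive)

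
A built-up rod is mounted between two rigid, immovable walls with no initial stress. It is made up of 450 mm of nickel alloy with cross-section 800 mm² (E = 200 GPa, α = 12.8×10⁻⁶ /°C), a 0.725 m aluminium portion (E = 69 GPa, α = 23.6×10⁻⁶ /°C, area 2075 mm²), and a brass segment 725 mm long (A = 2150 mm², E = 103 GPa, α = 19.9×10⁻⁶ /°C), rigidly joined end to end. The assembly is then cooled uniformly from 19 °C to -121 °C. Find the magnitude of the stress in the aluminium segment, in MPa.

Free thermal contraction of the whole bar: Σ αᵢΔT Lᵢ = 12.8×10⁻⁶×140×450 + 23.6×10⁻⁶×140×725 + 19.9×10⁻⁶×140×725 = 5.222 mm.
Since the ends are fixed, an axial force P builds up, equal in every segment, with P · Σ Lᵢ/(AᵢEᵢ) = δ_free.
The series flexibility is Σ Lᵢ/(AᵢEᵢ) = 450/(800×200×10³) + 725/(2075×69×10³) + 725/(2150×103×10³) = 1.115×10⁻⁵ mm/N.
So P = 5.222 / 1.115×10⁻⁵ = 468.3 kN, tensile.
σ_{aluminium} = P / A = 468300 / 2075 = 225.7 MPa.

σ ≈ 226 MPa (tensile)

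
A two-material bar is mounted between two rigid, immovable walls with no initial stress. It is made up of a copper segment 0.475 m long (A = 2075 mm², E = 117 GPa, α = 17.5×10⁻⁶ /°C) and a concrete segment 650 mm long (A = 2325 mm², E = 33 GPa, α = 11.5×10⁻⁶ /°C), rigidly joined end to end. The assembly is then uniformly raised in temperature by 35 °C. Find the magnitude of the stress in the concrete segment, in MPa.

σ ≈ 22.8 MPa (compressive)

If the supports were absent, the total length change would be Σ αᵢΔT Lᵢ = 17.5×10⁻⁶×35×475 + 11.5×10⁻⁶×35×650 = 0.5526 mm.
Since the ends are fixed, an axial force P builds up, equal in every segment, with P · Σ Lᵢ/(AᵢEᵢ) = δ_free.
The series flexibility is Σ Lᵢ/(AᵢEᵢ) = 475/(2075×117×10³) + 650/(2325×33×10³) = 1.043×10⁻⁵ mm/N.
Hence P = δ_free / Σ(L/AE) = 0.5526/1.043×10⁻⁵ = 52.99 kN (compressive).
σ_{concrete} = P / A = 52990 / 2325 = 22.79 MPa.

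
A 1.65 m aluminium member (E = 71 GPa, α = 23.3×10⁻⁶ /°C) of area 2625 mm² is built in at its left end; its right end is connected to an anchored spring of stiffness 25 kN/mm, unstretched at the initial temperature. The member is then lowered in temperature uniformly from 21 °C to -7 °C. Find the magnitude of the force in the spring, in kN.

P ≈ 22 kN

Free thermal contraction: δ_free = αΔT L = 23.3×10⁻⁶ × 28 × 1650 = 1.076 mm.
With a force P in the spring, the elastic change of the member is PL/(AE) and that of the spring is P/k; compatibility requires their sum to equal δ_free.
So P = δ_free / [L/(AE) + 1/k] = 1.076 / [ 1650/(2625×71×10³) + 1/(25×10³) ].
P = 1.076 / 4.885×10⁻⁵ = 22030 N.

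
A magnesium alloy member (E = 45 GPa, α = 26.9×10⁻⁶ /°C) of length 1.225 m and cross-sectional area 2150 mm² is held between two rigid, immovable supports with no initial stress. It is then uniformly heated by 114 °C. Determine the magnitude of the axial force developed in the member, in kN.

P ≈ 297 kN (compressive)

Full restraint means ε = 0, so the stress is σ = EαΔT = 45×10³ × 26.9×10⁻⁶ × 114 = 138 MPa.
Then P = σA = 138 × 2150 mm² = 296.7 kN, compressive.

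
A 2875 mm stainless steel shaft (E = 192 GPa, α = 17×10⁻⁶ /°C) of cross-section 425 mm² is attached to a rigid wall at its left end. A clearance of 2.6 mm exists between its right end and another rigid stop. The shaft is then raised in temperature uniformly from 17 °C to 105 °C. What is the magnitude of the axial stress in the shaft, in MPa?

Unrestrained expansion: δ_free = αΔT L = 17×10⁻⁶ × 88 × 2875 = 4.301 mm.
After closing the 2.6 mm clearance, 4.301 − 2.6 = 1.701 mm of expansion remains to be suppressed by the wall.
Compatibility: PL/(AE) = 1.701 mm, so σ = P/A = E × (1.701/2875) = 113.6 MPa.

σ ≈ 114 MPa (compressive)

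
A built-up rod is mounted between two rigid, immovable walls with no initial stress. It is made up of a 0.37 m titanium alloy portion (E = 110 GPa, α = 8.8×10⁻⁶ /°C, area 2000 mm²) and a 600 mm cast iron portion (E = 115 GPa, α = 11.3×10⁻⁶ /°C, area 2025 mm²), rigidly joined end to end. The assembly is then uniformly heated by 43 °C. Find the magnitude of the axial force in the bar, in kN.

With the walls removed the bar would change length by δ_free = Σ αᵢΔT Lᵢ = 8.8×10⁻⁶×43×370 + 11.3×10⁻⁶×43×600 = 0.4315 mm.
The walls prevent any net length change, so an axial force P (same in every segment) develops. Compatibility: P · Σ Lᵢ/(AᵢEᵢ) = δ_free.
Σ Lᵢ/(AᵢEᵢ) = 370/(2000×110×10³) + 600/(2025×115×10³) = 4.258×10⁻⁶ mm/N.
So P = 0.4315 / 4.258×10⁻⁶ = 101.3 kN, compressive.

P ≈ 101 kN (compressive)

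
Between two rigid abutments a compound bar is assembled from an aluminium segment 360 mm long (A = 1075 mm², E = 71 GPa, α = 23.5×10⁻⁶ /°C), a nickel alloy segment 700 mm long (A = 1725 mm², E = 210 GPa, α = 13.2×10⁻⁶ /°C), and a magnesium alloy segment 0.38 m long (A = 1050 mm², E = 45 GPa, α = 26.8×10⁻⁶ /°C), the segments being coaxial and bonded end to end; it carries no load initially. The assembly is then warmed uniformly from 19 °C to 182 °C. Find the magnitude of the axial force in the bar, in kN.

Free thermal expansion of the whole bar: Σ αᵢΔT Lᵢ = 23.5×10⁻⁶×163×360 + 13.2×10⁻⁶×163×700 + 26.8×10⁻⁶×163×380 = 4.545 mm.
The walls prevent any net length change, so an axial force P (same in every segment) develops. Compatibility: P · Σ Lᵢ/(AᵢEᵢ) = δ_free.
Σ Lᵢ/(AᵢEᵢ) = 360/(1075×71×10³) + 700/(1725×210×10³) + 380/(1050×45×10³) = 1.469×10⁻⁵ mm/N.
P = 4.545 / 1.469×10⁻⁵ = 309400 N = 309.4 kN, compressive.

P ≈ 309 kN (compressive)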